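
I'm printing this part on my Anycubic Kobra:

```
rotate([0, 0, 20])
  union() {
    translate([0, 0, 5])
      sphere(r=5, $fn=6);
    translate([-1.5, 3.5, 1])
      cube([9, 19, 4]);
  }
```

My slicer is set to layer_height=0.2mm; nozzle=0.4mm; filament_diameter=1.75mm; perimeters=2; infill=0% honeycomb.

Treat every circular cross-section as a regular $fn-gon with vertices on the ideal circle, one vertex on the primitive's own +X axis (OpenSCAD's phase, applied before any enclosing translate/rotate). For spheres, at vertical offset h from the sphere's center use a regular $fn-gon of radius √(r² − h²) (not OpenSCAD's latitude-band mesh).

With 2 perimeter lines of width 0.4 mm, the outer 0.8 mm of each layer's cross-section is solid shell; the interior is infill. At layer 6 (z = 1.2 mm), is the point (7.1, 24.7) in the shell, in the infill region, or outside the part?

At z = 1.2 mm: the r=5 sphere contributes a regular 6-gon of circumradius √(5²−3.8²) = 3.250; the 9×19 cube at (-1.5, 3.5) contributes its full rectangle; Combining (union): the 2 present regions are separate (no shared area or edge), so areas and boundary lengths simply add and each stays a separate island — 2 connected regions; (rotated 20° about Z; rotation is an isometry so areas/perimeters/island counts are preserved). Overall, the cross-section has 2 separate islands. Undo the 20° rotation: the query point maps to (15.120, 20.782) in the un-rotated model frame. The nearest boundary edge runs (7.50, 22.50)→(7.50, 3.50); distance from the point to it = 7.62 mm. The point is not inside any of the regions above, so it lies outside the cross-section (7.62 mm from the nearest boundary).

outside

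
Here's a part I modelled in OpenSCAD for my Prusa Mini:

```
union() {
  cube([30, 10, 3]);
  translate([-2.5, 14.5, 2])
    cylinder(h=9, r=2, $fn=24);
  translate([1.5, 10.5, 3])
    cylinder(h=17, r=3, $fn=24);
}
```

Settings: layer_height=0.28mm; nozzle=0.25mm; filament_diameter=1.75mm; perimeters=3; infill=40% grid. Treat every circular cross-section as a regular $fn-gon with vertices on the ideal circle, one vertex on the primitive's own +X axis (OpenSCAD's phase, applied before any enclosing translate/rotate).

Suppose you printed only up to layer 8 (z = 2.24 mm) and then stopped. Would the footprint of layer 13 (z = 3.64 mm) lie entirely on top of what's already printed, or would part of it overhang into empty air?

Compare the two slices. At z = 2.24: the 30×10 cube contributes its full rectangle (area 300.00 mm²); the r=2 cylinder at (-2.5, 14.5) gives a regular 24-gon of circumradius 2 (constant along its height) (area = (24/2)·2.000²·sin(360°/24) = 12.42 mm²); the cylinder at (1.5, 10.5) does not reach this height (z outside [3, 20]); Taking the union: the 2 present regions are separate (no shared area or edge), so areas and boundary lengths simply add and each stays a separate island — area = 312.42 mm². At z = 3.64: the cube is not intersected at this z (z outside [0, 3]); the cylinder at (-2.5, 14.5): section is a regular 24-gon, circumradius r=2 (area = (24/2)·2.000²·sin(360°/24) = 12.42 mm²); the r=3 cylinder at (1.5, 10.5) contributes a regular 24-gon of circumradius 3 (area = (24/2)·3.000²·sin(360°/24) = 27.95 mm²); Taking the union: the 2 present regions are separate (no shared area or edge), so areas and boundary lengths simply add and each stays a separate island — area = 40.38 mm². Checking containment: at z = 3.64 the cross-section extends beyond the z = 2.24 cross-section by about 18.92 mm².

part overhangs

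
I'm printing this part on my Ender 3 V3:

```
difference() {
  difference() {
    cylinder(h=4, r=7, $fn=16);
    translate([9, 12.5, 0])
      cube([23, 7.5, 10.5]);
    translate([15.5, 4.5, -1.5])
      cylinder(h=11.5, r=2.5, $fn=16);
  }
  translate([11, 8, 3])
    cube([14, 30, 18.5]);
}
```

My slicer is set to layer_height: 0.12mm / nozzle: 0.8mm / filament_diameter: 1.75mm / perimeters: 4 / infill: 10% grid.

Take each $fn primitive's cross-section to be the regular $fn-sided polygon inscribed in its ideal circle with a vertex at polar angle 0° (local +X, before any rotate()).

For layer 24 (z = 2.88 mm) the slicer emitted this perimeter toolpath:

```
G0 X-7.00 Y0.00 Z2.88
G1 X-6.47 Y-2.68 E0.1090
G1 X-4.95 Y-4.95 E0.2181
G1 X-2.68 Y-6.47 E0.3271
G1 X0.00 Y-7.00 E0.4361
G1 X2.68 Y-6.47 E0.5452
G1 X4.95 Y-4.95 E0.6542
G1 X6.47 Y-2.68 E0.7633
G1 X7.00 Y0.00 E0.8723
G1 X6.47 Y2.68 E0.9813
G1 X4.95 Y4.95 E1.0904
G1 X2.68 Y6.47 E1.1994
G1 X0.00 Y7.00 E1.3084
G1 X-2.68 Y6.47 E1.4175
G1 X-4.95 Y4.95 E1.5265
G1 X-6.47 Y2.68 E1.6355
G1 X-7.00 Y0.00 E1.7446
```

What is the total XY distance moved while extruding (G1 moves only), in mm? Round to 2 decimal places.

Sum the Euclidean lengths of each G1 segment: total = 43.71 mm.

43.71 mm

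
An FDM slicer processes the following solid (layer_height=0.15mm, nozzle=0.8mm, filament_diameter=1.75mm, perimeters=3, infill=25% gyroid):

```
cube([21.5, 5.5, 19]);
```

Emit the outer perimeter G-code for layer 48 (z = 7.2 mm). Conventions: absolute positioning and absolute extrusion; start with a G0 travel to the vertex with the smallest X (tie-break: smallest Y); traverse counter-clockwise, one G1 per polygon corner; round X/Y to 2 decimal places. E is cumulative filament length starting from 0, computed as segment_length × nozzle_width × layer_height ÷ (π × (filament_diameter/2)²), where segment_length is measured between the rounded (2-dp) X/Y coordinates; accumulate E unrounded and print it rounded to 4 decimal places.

G0 X0.00 Y0.00 Z7.20
G1 X21.50 Y0.00 E1.0726
G1 X21.50 Y5.50 E1.3470
G1 X0.00 Y5.50 E2.4197
G1 X0.00 Y0.00 E2.6941

At z = 7.2 mm: the 21.5×5.5 cube contributes its full rectangle. The outline is a single polygon with 4 vertices. Extrusion per mm of travel: 0.8 × 0.15 / (π × 0.875²) = 0.049890. Accumulating E over each segment gives final E = 2.6941.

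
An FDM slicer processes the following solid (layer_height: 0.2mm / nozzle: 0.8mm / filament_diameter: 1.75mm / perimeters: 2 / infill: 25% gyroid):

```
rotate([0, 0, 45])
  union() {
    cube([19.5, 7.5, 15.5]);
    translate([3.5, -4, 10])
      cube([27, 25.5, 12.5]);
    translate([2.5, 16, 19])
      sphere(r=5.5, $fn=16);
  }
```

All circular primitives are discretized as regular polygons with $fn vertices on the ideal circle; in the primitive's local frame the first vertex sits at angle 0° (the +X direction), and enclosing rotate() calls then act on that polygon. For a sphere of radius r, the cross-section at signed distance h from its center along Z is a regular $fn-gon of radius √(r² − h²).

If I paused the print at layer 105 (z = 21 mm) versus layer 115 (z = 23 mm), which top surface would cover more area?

layer 105 (z = 21 mm)

Layer 105 (z = 21): the cube is absent (z outside [0, 15.5]); the cube at (3.5, -4) is present — its section is the full 27×25.5 rectangle (area 688.50 mm²); the r=5.5 sphere at (2.5, 16) contributes a regular 16-gon of circumradius √(5.5²−2²) = 5.123 (area = (16/2)·5.123²·sin(360°/16) = 80.36 mm²); Merging all regions: the regions partially overlap — summed areas 768.86 mm² minus the doubly-counted overlap 30.13 mm² gives 738.73 mm² — area = 738.73 mm²; (rotated 45° about Z; rotation is an isometry so areas/perimeters/island counts are preserved). So its area = 738.73 mm². Layer 115 (z = 23): the cube is not intersected at this z (z outside [0, 15.5]); the cube at (3.5, -4) is not intersected at this z (z outside [10, 22.5]); the r=5.5 sphere at (2.5, 16) contributes a regular 16-gon of circumradius √(5.5²−4²) = 3.775 (area = (16/2)·3.775²·sin(360°/16) = 43.63 mm²); Taking the union: only the r=5.5 sphere at (2.5, 16) is present, so the union is just that shape — area = 43.63 mm²; (whole slice rotated 45° about Z — lengths, areas and connectivity unchanged). So its area = 43.63 mm². Layer 105 is larger (738.73 vs 43.63 mm²).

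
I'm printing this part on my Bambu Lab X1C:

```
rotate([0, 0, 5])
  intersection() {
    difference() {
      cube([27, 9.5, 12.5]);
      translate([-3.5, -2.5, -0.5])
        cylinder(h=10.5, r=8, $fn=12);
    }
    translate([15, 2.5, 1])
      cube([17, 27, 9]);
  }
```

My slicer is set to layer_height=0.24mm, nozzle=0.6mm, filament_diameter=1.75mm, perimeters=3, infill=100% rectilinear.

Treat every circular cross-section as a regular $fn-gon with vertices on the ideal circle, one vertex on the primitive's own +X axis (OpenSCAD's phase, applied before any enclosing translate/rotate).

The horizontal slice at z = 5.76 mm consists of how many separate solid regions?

1

At z = 5.76 mm: the cube is present — its section is the full 27×9.5 rectangle; the cylinder at (-3.5, -2.5): section is a regular 12-gon, circumradius r=8; Subtracting the remaining from the first: starting from the 27×9.5 cube, the r=8 cylinder at (-3.5, -2.5) partially overlaps it — only the 11.23 mm² overlap (of its 192.00 mm²) is removed, clipping the outline — 1 connected region; the 17×27 cube at (15, 2.5) contributes its full rectangle; Keeping only the common overlap: the 17×27 cube at (15, 2.5) partially overlaps that combined region; clipping to the common part keeps 84.00 mm² — 1 connected region; (whole slice rotated 5° about Z — lengths, areas and connectivity unchanged). The result has 1 disconnected region.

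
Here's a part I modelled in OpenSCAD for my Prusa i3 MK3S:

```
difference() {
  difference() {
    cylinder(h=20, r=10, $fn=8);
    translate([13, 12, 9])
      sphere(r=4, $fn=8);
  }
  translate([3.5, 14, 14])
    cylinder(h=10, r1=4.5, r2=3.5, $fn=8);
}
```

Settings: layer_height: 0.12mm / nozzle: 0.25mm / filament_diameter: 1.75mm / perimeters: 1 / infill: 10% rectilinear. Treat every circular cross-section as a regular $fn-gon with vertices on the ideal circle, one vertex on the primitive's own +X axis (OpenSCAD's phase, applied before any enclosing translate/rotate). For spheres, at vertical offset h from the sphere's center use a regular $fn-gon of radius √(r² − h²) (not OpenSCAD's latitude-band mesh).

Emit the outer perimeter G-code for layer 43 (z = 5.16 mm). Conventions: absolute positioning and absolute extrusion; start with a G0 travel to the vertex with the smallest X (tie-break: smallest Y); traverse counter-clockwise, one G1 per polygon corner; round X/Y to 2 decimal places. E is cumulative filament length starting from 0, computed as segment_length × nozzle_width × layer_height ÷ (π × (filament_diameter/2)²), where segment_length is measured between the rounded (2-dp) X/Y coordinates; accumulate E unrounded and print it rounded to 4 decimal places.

At z = 5.16 mm: the cylinder: section is a regular 8-gon, circumradius r=10; the r=4 sphere at (13, 12) contributes a regular 8-gon of circumradius √(4²−3.84²) = 1.120; After the difference (first − rest): starting from the r=10 cylinder, the r=4 sphere at (13, 12) misses the remaining region (no effect) — 1 connected region; the cone at (3.5, 14) is absent (z outside [14, 24]); Taking the first minus the rest: none of the subtracted shapes is present at this height, so that combined region is unchanged — 1 connected region. The outline is a single polygon with 8 vertices. Extrusion per mm of travel: 0.25 × 0.12 / (π × 0.875²) = 0.012473. Accumulating E over each segment gives final E = 0.7636.

G0 X-10.00 Y0.00 Z5.16
G1 X-7.07 Y-7.07 E0.0955
G1 X0.00 Y-10.00 E0.1909
G1 X7.07 Y-7.07 E0.2864
G1 X10.00 Y0.00 E0.3818
G1 X7.07 Y7.07 E0.4773
G1 X0.00 Y10.00 E0.5727
G1 X-7.07 Y7.07 E0.6682
G1 X-10.00 Y0.00 E0.7636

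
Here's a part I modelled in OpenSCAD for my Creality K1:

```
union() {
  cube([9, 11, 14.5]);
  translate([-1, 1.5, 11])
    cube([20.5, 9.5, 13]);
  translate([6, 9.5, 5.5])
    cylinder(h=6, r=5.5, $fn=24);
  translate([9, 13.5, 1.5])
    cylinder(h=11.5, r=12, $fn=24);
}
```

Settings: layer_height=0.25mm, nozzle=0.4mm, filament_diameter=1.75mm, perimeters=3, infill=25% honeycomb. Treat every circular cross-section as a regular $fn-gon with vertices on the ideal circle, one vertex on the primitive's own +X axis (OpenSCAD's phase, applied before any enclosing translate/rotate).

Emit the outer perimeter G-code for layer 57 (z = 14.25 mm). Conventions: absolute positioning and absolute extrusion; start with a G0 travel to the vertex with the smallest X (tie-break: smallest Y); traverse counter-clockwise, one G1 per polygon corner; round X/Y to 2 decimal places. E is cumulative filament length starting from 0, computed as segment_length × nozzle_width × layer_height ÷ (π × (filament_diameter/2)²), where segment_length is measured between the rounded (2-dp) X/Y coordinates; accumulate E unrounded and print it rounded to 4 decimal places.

At z = 14.25 mm: the cube (footprint 9×11) is included at this height; the cube at (-1, 1.5) is present — its section is the full 20.5×9.5 rectangle; the cylinder at (6, 9.5) is absent (z outside [5.5, 11.5]); the cylinder at (9, 13.5) is not intersected at this z (z outside [1.5, 13]); Taking the union: the regions partially overlap (shared area 85.50 mm²), so overlapping operands fuse into one piece — 1 connected region. The outline is a single polygon with 8 vertices. Extrusion per mm of travel: 0.4 × 0.25 / (π × 0.875²) = 0.041575. Accumulating E over each segment gives final E = 2.6192.

G0 X-1.00 Y1.50 Z14.25
G1 X0.00 Y1.50 E0.0416
G1 X0.00 Y0.00 E0.1039
G1 X9.00 Y0.00 E0.4781
G1 X9.00 Y1.50 E0.5405
G1 X19.50 Y1.50 E0.9770
G1 X19.50 Y11.00 E1.3720
G1 X-1.00 Y11.00 E2.2243
G1 X-1.00 Y1.50 E2.6192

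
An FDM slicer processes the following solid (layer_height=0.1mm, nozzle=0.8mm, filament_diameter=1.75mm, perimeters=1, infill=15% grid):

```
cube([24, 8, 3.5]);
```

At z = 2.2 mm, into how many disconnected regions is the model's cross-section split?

At z = 2.2 mm: the 24×8 cube contributes its full rectangle. The result has 1 disconnected region.

1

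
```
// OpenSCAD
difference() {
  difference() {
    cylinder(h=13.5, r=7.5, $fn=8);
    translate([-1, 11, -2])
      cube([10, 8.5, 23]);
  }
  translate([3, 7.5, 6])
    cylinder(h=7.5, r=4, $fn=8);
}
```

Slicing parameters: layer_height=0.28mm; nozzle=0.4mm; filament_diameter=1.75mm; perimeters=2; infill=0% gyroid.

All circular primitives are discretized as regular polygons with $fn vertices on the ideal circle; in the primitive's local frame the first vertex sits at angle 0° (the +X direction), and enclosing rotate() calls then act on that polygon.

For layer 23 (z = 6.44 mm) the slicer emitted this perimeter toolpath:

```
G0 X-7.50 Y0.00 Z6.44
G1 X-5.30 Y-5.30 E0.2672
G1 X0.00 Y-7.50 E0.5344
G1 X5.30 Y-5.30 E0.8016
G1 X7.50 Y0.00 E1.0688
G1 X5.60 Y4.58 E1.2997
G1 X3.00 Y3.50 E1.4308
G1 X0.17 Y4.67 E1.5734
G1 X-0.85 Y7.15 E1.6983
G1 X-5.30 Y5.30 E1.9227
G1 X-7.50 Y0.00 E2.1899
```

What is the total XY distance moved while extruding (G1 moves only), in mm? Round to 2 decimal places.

47.03 mm

Sum the Euclidean lengths of each G1 segment: total = 47.03 mm.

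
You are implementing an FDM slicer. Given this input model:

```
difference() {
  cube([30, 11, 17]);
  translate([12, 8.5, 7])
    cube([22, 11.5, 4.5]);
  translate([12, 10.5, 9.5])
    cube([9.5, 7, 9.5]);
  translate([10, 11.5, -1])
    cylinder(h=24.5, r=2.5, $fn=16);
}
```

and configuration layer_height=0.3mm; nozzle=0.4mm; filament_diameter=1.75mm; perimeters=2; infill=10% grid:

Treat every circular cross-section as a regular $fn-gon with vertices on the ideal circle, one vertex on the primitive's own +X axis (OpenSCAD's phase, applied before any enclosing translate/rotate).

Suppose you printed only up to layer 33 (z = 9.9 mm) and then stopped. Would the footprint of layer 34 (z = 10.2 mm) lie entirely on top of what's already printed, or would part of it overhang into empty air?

Compare the two slices. At z = 9.9: the 30×11 cube contributes its full rectangle (area 330.00 mm²); the cube at (12, 8.5) (footprint 22×11.5) is included at this height (area 253.00 mm²); the cube at (12, 10.5) (footprint 9.5×7) is included at this height (area 66.50 mm²); the r=2.5 cylinder at (10, 11.5) contributes a regular 16-gon of circumradius 2.5 (area = (16/2)·2.500²·sin(360°/16) = 19.13 mm²); After the difference (first − rest): starting from the 30×11 cube (330.00 mm²), the 22×11.5 cube at (12, 8.5) partially overlaps it — only the 45.00 mm² overlap (of its 253.00 mm²) is removed, clipping the outline; the 9.5×7 cube at (12, 10.5) misses the remaining region (no effect); the r=2.5 cylinder at (10, 11.5) partially overlaps it — only the 6.88 mm² overlap (of its 19.13 mm²) is removed, clipping the outline — area = 278.12 mm². At z = 10.2: the 30×11 cube contributes its full rectangle (area 330.00 mm²); the 22×11.5 cube at (12, 8.5) contributes its full rectangle (area 253.00 mm²); the 9.5×7 cube at (12, 10.5) contributes its full rectangle (area 66.50 mm²); the r=2.5 cylinder at (10, 11.5) gives a regular 16-gon of circumradius 2.5 (constant along its height) (area = (16/2)·2.500²·sin(360°/16) = 19.13 mm²); Taking the first minus the rest: starting from the 30×11 cube (330.00 mm²), the 22×11.5 cube at (12, 8.5) partially overlaps it — only the 45.00 mm² overlap (of its 253.00 mm²) is removed, clipping the outline; the 9.5×7 cube at (12, 10.5) misses the remaining region (no effect); the r=2.5 cylinder at (10, 11.5) partially overlaps it — only the 6.88 mm² overlap (of its 19.13 mm²) is removed, clipping the outline — area = 278.12 mm². Checking containment: the cross-section at z = 10.2 is a subset of the cross-section at z = 9.9.

entirely on top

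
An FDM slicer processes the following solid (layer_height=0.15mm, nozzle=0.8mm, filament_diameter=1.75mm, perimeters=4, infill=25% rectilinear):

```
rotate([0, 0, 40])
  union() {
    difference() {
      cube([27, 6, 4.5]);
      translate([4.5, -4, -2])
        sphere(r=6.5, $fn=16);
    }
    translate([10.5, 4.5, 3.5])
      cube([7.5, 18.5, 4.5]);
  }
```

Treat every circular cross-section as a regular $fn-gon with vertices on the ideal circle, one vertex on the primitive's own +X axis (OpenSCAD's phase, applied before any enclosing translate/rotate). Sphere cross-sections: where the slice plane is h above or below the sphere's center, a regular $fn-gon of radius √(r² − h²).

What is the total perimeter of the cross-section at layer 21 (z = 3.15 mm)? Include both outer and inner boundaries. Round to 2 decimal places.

66.00 mm

At z = 3.15 mm: the 27×6 cube contributes its full rectangle (perimeter 66.00 mm); the r=6.5 sphere at (4.5, -4) slices to a regular 16-gon of circumradius 3.966 (√(r²−h²) with h=5.15 from center) (perimeter = 2·16·3.966·sin(180°/16) = 24.76 mm); After the difference (first − rest): starting from the 27×6 cube, the r=6.5 sphere at (4.5, -4) misses the remaining region (no effect) — boundary = 66.00 mm; the cube at (10.5, 4.5) is absent (z outside [3.5, 8]); Merging all regions: only that combined region is present, so the union is just that shape — boundary = 66.00 mm; (rotated 40° about Z; rotation is an isometry so areas/perimeters/island counts are preserved). Overall, the cross-section is a single solid region. Total boundary length (outer) = 66.00 mm.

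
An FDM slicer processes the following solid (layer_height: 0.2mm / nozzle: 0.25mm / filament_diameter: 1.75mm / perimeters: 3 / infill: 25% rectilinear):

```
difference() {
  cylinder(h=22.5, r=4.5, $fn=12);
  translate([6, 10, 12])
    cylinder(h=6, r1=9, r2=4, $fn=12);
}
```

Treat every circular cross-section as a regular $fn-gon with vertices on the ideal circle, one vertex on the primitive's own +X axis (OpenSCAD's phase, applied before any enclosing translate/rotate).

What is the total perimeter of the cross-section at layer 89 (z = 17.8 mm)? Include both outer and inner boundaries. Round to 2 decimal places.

At z = 17.8 mm: the r=4.5 cylinder contributes a regular 12-gon of circumradius 4.5 (perimeter = 2·12·4.500·sin(180°/12) = 27.95 mm); the cone at (6, 10): at t=0.967 of its height the radius interpolates to r₁+(r₂−r₁)t = 4.167, giving a regular 12-gon of that circumradius (perimeter = 2·12·4.167·sin(180°/12) = 25.88 mm); After the difference (first − rest): starting from the r=4.5 cylinder, the cone at (6, 10) misses the remaining region (no effect) — boundary = 27.95 mm. Overall, the cross-section is a single solid region. Total boundary length (outer) = 27.95 mm.

27.95 mm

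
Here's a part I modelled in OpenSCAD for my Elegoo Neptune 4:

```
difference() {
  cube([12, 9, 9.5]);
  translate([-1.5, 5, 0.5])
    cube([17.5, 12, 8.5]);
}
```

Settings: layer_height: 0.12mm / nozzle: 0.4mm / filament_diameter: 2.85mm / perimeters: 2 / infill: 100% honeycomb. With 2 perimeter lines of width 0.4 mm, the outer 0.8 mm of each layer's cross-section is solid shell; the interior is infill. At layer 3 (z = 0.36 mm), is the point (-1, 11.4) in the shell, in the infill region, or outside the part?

At z = 0.36 mm: the cube (footprint 12×9) is included at this height; the cube at (-1.5, 5) is not intersected at this z (z outside [0.5, 9]); Subtracting the remaining from the first: none of the subtracted shapes is present at this height, so the 12×9 cube is unchanged — 1 connected region. Overall, the cross-section is a single solid region. The nearest boundary edge runs (12.00, 9.00)→(0.00, 9.00); distance from the point to it = 2.60 mm. The point is not inside any of the regions above, so it lies outside the cross-section (2.60 mm from the nearest boundary).

outside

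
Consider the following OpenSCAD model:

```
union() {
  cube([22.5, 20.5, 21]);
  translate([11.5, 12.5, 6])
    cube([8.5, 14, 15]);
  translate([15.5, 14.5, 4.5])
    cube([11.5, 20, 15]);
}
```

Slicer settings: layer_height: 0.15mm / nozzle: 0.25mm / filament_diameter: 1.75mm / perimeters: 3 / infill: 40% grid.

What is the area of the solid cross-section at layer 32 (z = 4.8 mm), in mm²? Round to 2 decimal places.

649.25 mm²

At z = 4.8 mm: the 22.5×20.5 cube contributes its full rectangle (area 461.25 mm²); the cube at (11.5, 12.5) is absent (z outside [6, 21]); the 11.5×20 cube at (15.5, 14.5) contributes its full rectangle (area 230.00 mm²); Taking the union: the regions partially overlap — summed areas 691.25 mm² minus the doubly-counted overlap 42.00 mm² gives 649.25 mm² — area = 649.25 mm². Overall, the cross-section is a single solid region. Net area = 649.25 mm².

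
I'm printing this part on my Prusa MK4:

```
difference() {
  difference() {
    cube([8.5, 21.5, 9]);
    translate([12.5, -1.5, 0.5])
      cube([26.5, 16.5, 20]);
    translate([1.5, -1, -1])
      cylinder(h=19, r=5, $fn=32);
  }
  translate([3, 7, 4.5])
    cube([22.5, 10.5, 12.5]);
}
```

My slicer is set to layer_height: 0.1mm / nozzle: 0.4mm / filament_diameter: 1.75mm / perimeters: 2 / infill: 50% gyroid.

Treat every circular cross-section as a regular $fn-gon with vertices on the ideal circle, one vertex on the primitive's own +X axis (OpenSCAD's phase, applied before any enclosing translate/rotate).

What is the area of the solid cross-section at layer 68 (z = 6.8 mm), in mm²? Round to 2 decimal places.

At z = 6.8 mm: the cube (footprint 8.5×21.5) is included at this height (area 182.75 mm²); the cube at (12.5, -1.5) is present — its section is the full 26.5×16.5 rectangle (area 437.25 mm²); the r=5 cylinder at (1.5, -1) gives a regular 32-gon of circumradius 5 (constant along its height) (area = (32/2)·5.000²·sin(360°/32) = 78.04 mm²); After the difference (first − rest): starting from the 8.5×21.5 cube (182.75 mm²), the 26.5×16.5 cube at (12.5, -1.5) misses the remaining region (no effect); the r=5 cylinder at (1.5, -1) partially overlaps it — only the 20.42 mm² overlap (of its 78.04 mm²) is removed, clipping the outline — area = 162.33 mm²; the cube at (3, 7) is present — its section is the full 22.5×10.5 rectangle (area 236.25 mm²); Taking the first minus the rest: starting from the result so far (162.33 mm²), the 22.5×10.5 cube at (3, 7) partially overlaps it — only the 57.75 mm² overlap (of its 236.25 mm²) is removed, clipping the outline — area = 104.58 mm². Overall, the cross-section is a single solid region. Net area = 104.58 mm².

104.58 mm²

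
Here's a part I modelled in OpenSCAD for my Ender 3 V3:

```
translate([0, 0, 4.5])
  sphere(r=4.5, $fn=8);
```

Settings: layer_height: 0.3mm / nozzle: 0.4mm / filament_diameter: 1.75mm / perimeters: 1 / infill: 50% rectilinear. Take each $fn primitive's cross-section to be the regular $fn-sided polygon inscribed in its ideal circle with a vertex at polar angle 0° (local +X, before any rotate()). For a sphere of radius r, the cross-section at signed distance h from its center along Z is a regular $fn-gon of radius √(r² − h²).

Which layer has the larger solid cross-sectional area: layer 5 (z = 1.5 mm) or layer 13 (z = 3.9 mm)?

layer 13 (z = 3.9 mm)

Layer 5 (z = 1.5): the r=4.5 sphere slices to a regular 8-gon of circumradius 3.354 (√(r²−h²) with h=3 from center) (area = (8/2)·3.354²·sin(360°/8) = 31.82 mm²). So its area = 31.82 mm². Layer 13 (z = 3.9): the r=4.5 sphere contributes a regular 8-gon of circumradius √(4.5²−0.6²) = 4.460 (area = (8/2)·4.460²·sin(360°/8) = 56.26 mm²). So its area = 56.26 mm². Layer 13 is larger (56.26 vs 31.82 mm²).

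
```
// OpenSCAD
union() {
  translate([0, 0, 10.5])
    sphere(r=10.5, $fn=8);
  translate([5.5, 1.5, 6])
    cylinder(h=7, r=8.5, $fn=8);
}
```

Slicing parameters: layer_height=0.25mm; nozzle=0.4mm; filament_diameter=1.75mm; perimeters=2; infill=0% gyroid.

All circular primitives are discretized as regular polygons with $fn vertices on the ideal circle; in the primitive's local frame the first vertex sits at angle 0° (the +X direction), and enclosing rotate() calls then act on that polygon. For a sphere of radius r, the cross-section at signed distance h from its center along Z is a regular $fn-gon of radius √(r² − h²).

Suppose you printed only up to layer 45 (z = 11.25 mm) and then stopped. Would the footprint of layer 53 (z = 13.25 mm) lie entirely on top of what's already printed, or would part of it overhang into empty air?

Compare the two slices. At z = 11.25: the sphere: section is a regular 8-gon, circumradius = √(r²−h²) = √(10.5²−0.75²) = 10.473 (area = (8/2)·10.473²·sin(360°/8) = 310.24 mm²); the r=8.5 cylinder at (5.5, 1.5) contributes a regular 8-gon of circumradius 8.5 (area = (8/2)·8.500²·sin(360°/8) = 204.35 mm²); Combining (union): the regions partially overlap — summed areas 514.60 mm² minus the doubly-counted overlap 150.02 mm² gives 364.57 mm² — area = 364.57 mm². At z = 13.25: the r=10.5 sphere slices to a regular 8-gon of circumradius 10.133 (√(r²−h²) with h=2.75 from center) (area = (8/2)·10.133²·sin(360°/8) = 290.44 mm²); the cylinder at (5.5, 1.5) is absent (z outside [6, 13]); Taking the union: only the r=10.5 sphere is present, so the union is just that shape — area = 290.44 mm². Checking containment: the cross-section at z = 13.25 is a subset of the cross-section at z = 11.25.

entirely on top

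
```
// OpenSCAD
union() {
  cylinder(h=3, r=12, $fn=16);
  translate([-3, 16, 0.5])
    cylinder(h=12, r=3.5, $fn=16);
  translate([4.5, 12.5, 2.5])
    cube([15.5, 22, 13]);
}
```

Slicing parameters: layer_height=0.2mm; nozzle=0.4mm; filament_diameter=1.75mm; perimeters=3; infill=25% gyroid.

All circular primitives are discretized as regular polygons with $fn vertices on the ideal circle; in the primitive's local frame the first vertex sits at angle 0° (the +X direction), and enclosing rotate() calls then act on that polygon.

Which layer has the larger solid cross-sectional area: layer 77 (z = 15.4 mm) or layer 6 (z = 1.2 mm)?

Layer 77 (z = 15.4): the cylinder does not reach this height (z outside [0, 3]); the cylinder at (-3, 16) is absent (z outside [0.5, 12.5]); the cube at (4.5, 12.5) is present — its section is the full 15.5×22 rectangle (area 341.00 mm²); Merging all regions: only the 15.5×22 cube at (4.5, 12.5) is present, so the union is just that shape — area = 341.00 mm². So its area = 341.00 mm². Layer 6 (z = 1.2): the r=12 cylinder contributes a regular 16-gon of circumradius 12 (area = (16/2)·12.000²·sin(360°/16) = 440.85 mm²); the r=3.5 cylinder at (-3, 16) gives a regular 16-gon of circumradius 3.5 (constant along its height) (area = (16/2)·3.500²·sin(360°/16) = 37.50 mm²); the cube at (4.5, 12.5) does not reach this height (z outside [2.5, 15.5]); Taking the union: the 2 present regions are separate (no shared area or edge), so areas and boundary lengths simply add and each stays a separate island — area = 478.35 mm². So its area = 478.35 mm². Layer 6 is larger (478.35 vs 341.00 mm²).

layer 6 (z = 1.2 mm)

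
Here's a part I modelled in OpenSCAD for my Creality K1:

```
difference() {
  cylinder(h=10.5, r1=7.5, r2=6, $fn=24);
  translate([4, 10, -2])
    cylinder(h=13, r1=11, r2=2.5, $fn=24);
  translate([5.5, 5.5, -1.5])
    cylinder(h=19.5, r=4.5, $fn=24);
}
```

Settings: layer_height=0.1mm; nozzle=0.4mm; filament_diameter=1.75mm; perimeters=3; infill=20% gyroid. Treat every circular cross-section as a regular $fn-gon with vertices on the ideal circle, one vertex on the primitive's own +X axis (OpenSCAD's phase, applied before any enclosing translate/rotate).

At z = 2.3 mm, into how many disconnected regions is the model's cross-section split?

At z = 2.3 mm: the cone (r1=7.5→r2=6) has section circumradius 7.171 here — a regular 24-gon; the cone at (4, 10): at t=0.331 of its height the radius interpolates to r₁+(r₂−r₁)t = 8.188, giving a regular 24-gon of that circumradius; the r=4.5 cylinder at (5.5, 5.5) contributes a regular 24-gon of circumradius 4.5; After the difference (first − rest): starting from the cone, the cone at (4, 10) partially overlaps it — only the 33.49 mm² overlap (of its 208.25 mm²) is removed, clipping the outline; the r=4.5 cylinder at (5.5, 5.5) partially overlaps it — only the 3.07 mm² overlap (of its 62.89 mm²) is removed, clipping the outline — 1 connected region. The result has 1 disconnected region.

1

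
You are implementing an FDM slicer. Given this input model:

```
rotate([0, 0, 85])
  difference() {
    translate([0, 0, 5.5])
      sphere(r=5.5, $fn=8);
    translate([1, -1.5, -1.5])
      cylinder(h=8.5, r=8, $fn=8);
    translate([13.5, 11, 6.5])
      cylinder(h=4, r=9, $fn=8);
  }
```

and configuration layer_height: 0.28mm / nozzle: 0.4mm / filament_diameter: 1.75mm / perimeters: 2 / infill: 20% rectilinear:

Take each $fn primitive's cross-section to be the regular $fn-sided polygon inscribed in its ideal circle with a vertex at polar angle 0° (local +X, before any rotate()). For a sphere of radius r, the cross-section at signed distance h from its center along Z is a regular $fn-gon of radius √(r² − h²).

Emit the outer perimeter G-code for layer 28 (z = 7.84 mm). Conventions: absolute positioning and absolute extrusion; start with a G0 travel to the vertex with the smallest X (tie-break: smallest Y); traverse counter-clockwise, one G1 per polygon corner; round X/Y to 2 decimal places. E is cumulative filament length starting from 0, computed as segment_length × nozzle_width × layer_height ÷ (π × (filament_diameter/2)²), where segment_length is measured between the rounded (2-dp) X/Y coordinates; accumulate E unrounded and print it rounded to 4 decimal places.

G0 X-4.96 Y0.43 Z7.84
G1 X-3.81 Y-3.20 E0.1773
G1 X-0.43 Y-4.96 E0.3548
G1 X3.20 Y-3.81 E0.5321
G1 X4.96 Y-0.43 E0.7095
G1 X3.81 Y3.20 E0.8868
G1 X0.43 Y4.96 E1.0643
G1 X-3.20 Y3.81 E1.2416
G1 X-4.96 Y0.43 E1.4190

At z = 7.84 mm: the r=5.5 sphere slices to a regular 8-gon of circumradius 4.977 (√(r²−h²) with h=2.34 from center); the cylinder at (1, -1.5) does not reach this height (z outside [-1.5, 7]); the cylinder at (13.5, 11): section is a regular 8-gon, circumradius r=9; Subtracting the remaining from the first: starting from the r=5.5 sphere, the r=9 cylinder at (13.5, 11) misses the remaining region (no effect) — 1 connected region; (whole slice rotated 85° about Z — lengths, areas and connectivity unchanged). The outline is a single polygon with 8 vertices. Extrusion per mm of travel: 0.4 × 0.28 / (π × 0.875²) = 0.046564. Accumulating E over each segment gives final E = 1.4190.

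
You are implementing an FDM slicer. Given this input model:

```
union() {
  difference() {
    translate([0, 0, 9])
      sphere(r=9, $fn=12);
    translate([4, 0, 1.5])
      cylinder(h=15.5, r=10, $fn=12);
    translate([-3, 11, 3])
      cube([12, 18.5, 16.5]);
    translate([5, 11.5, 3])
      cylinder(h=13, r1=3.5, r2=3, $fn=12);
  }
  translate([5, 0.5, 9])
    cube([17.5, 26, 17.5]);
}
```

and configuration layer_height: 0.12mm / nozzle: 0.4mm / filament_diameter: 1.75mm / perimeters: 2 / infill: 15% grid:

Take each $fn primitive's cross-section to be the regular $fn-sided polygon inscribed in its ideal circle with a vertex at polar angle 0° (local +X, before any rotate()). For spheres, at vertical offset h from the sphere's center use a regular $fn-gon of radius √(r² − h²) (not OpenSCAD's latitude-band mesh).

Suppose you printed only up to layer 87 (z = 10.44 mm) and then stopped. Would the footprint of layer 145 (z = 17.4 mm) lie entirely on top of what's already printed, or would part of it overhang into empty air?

part overhangs

Compare the two slices. At z = 10.44: the sphere: section is a regular 12-gon, circumradius = √(r²−h²) = √(9²−1.44²) = 8.884 (area = (12/2)·8.884²·sin(360°/12) = 236.78 mm²); the r=10 cylinder at (4, 0) gives a regular 12-gon of circumradius 10 (constant along its height) (area = (12/2)·10.000²·sin(360°/12) = 300.00 mm²); the cube at (-3, 11) (footprint 12×18.5) is included at this height (area 222.00 mm²); the cone at (5, 11.5) contributes a regular 12-gon of circumradius 3.214 (interpolated between r1=3.5 and r2=3 at t=0.572) (area = (12/2)·3.214²·sin(360°/12) = 30.99 mm²); After the difference (first − rest): starting from the r=9 sphere (236.78 mm²), the r=10 cylinder at (4, 0) partially overlaps it — only the 192.59 mm² overlap (of its 300.00 mm²) is removed, clipping the outline; the 12×18.5 cube at (-3, 11) misses the remaining region (no effect); the cone at (5, 11.5) misses the remaining region (no effect) — area = 44.19 mm²; the 17.5×26 cube at (5, 0.5) contributes its full rectangle (area 455.00 mm²); Merging all regions: the 2 present regions are separate (no shared area or edge), so areas and boundary lengths simply add and each stays a separate island — area = 499.19 mm². At z = 17.4: the r=9 sphere contributes a regular 12-gon of circumradius √(9²−8.4²) = 3.231 (area = (12/2)·3.231²·sin(360°/12) = 31.32 mm²); the cylinder at (4, 0) is absent (z outside [1.5, 17]); the 12×18.5 cube at (-3, 11) contributes its full rectangle (area 222.00 mm²); the cone at (5, 11.5) is not intersected at this z (z outside [3, 16]); Subtracting the remaining from the first: starting from the r=9 sphere (31.32 mm²), the 12×18.5 cube at (-3, 11) misses the remaining region (no effect) — area = 31.32 mm²; the 17.5×26 cube at (5, 0.5) contributes its full rectangle (area 455.00 mm²); Taking the union: the 2 present regions are separate (no shared area or edge), so areas and boundary lengths simply add and each stays a separate island — area = 486.32 mm². Checking containment: at z = 17.4 the cross-section extends beyond the z = 10.44 cross-section by about 31.32 mm².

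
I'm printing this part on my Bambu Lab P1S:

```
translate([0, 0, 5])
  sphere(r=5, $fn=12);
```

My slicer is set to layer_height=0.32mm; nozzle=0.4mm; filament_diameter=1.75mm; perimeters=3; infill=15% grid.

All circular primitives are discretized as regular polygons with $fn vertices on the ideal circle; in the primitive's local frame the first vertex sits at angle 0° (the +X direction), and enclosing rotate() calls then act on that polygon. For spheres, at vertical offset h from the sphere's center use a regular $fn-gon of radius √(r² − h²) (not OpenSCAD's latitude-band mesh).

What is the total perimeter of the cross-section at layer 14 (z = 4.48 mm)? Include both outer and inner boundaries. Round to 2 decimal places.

At z = 4.48 mm: the r=5 sphere contributes a regular 12-gon of circumradius √(5²−0.52²) = 4.973 (perimeter = 2·12·4.973·sin(180°/12) = 30.89 mm). Overall, the cross-section is a single solid region. Total boundary length (outer) = 30.89 mm.

30.89 mm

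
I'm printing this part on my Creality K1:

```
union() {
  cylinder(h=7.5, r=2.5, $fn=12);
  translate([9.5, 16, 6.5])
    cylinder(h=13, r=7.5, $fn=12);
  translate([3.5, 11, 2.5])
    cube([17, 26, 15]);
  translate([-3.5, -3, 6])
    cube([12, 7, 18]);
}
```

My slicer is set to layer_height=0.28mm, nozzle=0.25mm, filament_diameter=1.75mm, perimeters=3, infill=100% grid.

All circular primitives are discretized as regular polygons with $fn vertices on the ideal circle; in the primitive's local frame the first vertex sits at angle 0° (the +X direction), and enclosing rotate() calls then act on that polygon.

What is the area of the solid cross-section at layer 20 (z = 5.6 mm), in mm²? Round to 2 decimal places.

At z = 5.6 mm: the r=2.5 cylinder contributes a regular 12-gon of circumradius 2.5 (area = (12/2)·2.500²·sin(360°/12) = 18.75 mm²); the cylinder at (9.5, 16) is not intersected at this z (z outside [6.5, 19.5]); the cube at (3.5, 11) is present — its section is the full 17×26 rectangle (area 442.00 mm²); the cube at (-3.5, -3) does not reach this height (z outside [6, 24]); Merging all regions: the 2 present regions are separate (no shared area or edge), so areas and boundary lengths simply add and each stays a separate island — area = 460.75 mm². Overall, the cross-section has 2 separate islands. Net area = 460.75 mm².

460.75 mm²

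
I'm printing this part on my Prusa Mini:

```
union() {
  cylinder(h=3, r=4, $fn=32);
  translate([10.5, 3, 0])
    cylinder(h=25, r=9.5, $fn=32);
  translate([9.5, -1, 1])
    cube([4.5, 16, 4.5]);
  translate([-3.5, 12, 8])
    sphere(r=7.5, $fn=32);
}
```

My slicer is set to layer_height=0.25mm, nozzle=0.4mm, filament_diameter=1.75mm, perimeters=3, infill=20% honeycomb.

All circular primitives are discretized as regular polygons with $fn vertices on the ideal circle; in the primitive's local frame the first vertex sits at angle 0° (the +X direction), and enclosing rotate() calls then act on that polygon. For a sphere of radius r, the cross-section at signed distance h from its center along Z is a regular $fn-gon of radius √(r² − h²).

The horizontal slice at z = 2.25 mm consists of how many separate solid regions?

2

At z = 2.25 mm: the r=4 cylinder contributes a regular 32-gon of circumradius 4; the r=9.5 cylinder at (10.5, 3) contributes a regular 32-gon of circumradius 9.5; the cube at (9.5, -1) (footprint 4.5×16) is included at this height; the r=7.5 sphere at (-3.5, 12) slices to a regular 32-gon of circumradius 4.815 (√(r²−h²) with h=5.75 from center); Combining (union): the regions partially overlap (shared area 71.86 mm²), so overlapping operands fuse into one piece — 2 connected regions. The result has 2 disconnected regions.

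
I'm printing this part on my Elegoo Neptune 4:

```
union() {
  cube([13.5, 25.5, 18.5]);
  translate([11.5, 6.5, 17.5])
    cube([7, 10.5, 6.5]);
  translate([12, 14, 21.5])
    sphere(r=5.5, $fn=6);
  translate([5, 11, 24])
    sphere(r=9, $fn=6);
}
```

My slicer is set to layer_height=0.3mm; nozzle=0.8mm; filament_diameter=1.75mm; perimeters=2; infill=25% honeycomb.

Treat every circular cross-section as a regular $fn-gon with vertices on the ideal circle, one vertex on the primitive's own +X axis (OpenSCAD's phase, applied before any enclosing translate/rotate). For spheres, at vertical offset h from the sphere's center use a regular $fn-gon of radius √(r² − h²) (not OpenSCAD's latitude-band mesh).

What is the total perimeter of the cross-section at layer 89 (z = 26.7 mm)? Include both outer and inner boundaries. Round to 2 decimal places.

53.74 mm

At z = 26.7 mm: the cube is not intersected at this z (z outside [0, 18.5]); the cube at (11.5, 6.5) is absent (z outside [17.5, 24]); the r=5.5 sphere at (12, 14) contributes a regular 6-gon of circumradius √(5.5²−5.2²) = 1.792 (perimeter = 2·6·1.792·sin(180°/6) = 10.75 mm); the r=9 sphere at (5, 11) slices to a regular 6-gon of circumradius 8.585 (√(r²−h²) with h=2.7 from center) (perimeter = 2·6·8.585·sin(180°/6) = 51.51 mm); Taking the union: the regions partially overlap (shared area 3.72 mm²), so the edge portions inside another operand are dropped and the merged outline is re-measured after clipping — boundary = 53.74 mm. Overall, the cross-section is a single solid region. Total boundary length (outer) = 53.74 mm.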